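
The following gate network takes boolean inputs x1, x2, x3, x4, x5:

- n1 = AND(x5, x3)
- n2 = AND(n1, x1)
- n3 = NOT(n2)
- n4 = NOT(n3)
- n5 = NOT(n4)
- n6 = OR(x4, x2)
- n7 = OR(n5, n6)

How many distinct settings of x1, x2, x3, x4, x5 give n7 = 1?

n7 = OR(n5, n6) must be 1, so at least one of n5, n6 is 1.
Enumerating the 32 input combinations, 31 give n7 = 1 and 1 give n7 = 0.

31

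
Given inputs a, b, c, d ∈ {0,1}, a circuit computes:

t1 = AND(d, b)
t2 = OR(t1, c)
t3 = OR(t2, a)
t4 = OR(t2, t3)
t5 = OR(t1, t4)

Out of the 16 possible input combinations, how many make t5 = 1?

13

t5 = OR(t1, t4) must be 1, so at least one of t1, t4 is 1.
Enumerating the 16 input combinations, 13 give t5 = 1 and 3 give t5 = 0.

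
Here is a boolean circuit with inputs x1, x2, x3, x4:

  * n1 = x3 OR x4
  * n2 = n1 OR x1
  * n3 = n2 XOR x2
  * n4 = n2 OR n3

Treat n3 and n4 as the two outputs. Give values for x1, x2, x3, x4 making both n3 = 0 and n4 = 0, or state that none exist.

Check with x1=0, x2=0, x3=0, x4=0:
n1 = x3 OR x4 = 0 OR 0 = 0
n2 = n1 OR x1 = 0 OR 0 = 0
n3 = n2 XOR x2 = 0 XOR 0 = 0
n4 = n2 OR n3 = 0 OR 0 = 0
So n3 = 0 and n4 = 0.

x1=0, x2=0, x3=0, x4=0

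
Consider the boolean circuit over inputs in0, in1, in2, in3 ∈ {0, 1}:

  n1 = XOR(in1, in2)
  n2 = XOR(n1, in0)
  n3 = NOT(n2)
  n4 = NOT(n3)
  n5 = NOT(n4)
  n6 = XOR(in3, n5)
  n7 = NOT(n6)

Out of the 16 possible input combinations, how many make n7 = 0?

n7 = NOT(n6) must be 0, so n6 = 1.
Enumerating the 16 input combinations, 8 give n7 = 0 and 8 give n7 = 1.

8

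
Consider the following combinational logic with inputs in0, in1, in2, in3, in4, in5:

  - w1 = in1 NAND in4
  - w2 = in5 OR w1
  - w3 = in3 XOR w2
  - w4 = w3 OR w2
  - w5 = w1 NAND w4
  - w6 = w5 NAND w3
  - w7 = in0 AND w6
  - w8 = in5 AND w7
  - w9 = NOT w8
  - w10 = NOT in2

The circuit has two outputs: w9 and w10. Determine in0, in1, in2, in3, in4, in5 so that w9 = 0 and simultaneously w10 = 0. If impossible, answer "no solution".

Check with in0=1 in1=0 in2=1 in3=1 in4=0 in5=1:
w1 = in1 NAND in4 = 0 NAND 0 = 1
w2 = in5 OR w1 = 1 OR 1 = 1
w3 = in3 XOR w2 = 1 XOR 1 = 0
w4 = w3 OR w2 = 0 OR 1 = 1
w5 = w1 NAND w4 = 1 NAND 1 = 0
w6 = w5 NAND w3 = 0 NAND 0 = 1
w7 = in0 AND w6 = 1 AND 1 = 1
w8 = in5 AND w7 = 1 AND 1 = 1
w9 = NOT w8 = NOT 1 = 0
w10 = NOT in2 = NOT 1 = 0
So w9 = 0 and w10 = 0.

in0=1 in1=0 in2=1 in3=1 in4=0 in5=1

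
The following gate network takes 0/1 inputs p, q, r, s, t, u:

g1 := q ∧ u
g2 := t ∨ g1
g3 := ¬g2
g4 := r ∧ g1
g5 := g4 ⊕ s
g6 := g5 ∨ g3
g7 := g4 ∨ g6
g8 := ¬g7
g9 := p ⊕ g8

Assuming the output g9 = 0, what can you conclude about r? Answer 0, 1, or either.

Both values of r occur among assignments with g9 = 0:
  r=0: p=0, q=0, r=0, s=0, t=0, u=0
  r=1: p=0, q=0, r=1, s=0, t=0, u=0

either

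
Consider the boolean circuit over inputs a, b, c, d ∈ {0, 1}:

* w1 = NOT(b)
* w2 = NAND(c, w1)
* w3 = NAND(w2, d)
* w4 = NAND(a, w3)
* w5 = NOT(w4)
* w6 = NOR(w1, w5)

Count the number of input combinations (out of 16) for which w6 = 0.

w6 = NOR(w1, w5) must be 0, so at least one of w1, w5 is 1.
Enumerating the 16 input combinations, 10 give w6 = 0 and 6 give w6 = 1.

10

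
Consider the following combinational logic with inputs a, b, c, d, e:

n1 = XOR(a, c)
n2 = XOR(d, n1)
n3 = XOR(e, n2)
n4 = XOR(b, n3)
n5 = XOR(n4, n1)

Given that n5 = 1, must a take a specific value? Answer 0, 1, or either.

either

Both values of a occur among assignments with n5 = 1:
  a=0: a=0, b=0, c=0, d=0, e=1
  a=1: a=1, b=0, c=0, d=0, e=1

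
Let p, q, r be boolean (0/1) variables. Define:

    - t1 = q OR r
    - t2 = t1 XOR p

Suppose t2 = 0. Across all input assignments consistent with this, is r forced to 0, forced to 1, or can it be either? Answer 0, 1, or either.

Both values of r occur among assignments with t2 = 0:
  r=0: p=0, q=0, r=0
  r=1: p=1, q=0, r=1

either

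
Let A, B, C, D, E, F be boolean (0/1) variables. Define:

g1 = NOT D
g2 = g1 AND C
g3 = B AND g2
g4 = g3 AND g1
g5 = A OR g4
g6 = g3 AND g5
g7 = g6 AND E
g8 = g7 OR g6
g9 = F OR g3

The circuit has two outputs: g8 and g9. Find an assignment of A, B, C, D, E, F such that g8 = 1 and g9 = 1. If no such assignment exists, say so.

Check with A=1 B=1 C=1 D=0 E=0 F=0:
g1 = NOT D = NOT 0 = 1
g2 = g1 AND C = 1 AND 1 = 1
g3 = B AND g2 = 1 AND 1 = 1
g4 = g3 AND g1 = 1 AND 1 = 1
g5 = A OR g4 = 1 OR 1 = 1
g6 = g3 AND g5 = 1 AND 1 = 1
g7 = g6 AND E = 1 AND 0 = 0
g8 = g7 OR g6 = 0 OR 1 = 1
g9 = F OR g3 = 0 OR 1 = 1
So g8 = 1 and g9 = 1.

A=1 B=1 C=1 D=0 E=0 F=0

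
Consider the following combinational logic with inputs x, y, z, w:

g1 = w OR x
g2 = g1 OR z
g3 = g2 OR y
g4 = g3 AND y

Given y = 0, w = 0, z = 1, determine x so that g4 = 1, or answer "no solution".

no solution exists

With y = 0, w = 0, z = 1 fixed, none of the 2 settings of x give g4 = 1.
For example, with x=1:
g1 = w OR x = 0 OR 1 = 1
g2 = g1 OR z = 1 OR 1 = 1
g3 = g2 OR y = 1 OR 0 = 1
g4 = g3 AND y = 1 AND 0 = 0
giving g4 = 0 ≠ 1.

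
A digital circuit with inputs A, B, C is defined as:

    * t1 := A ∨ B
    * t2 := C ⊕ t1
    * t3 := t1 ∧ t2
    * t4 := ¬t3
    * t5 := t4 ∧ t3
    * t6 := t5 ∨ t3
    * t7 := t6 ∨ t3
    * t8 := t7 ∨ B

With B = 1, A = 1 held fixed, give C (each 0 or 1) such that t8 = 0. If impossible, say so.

With B = 1, A = 1 fixed, none of the 2 settings of C give t8 = 0.
For example, with C=0:
t1 = A ∨ B = 1 ∨ 1 = 1
t2 = C ⊕ t1 = 0 ⊕ 1 = 1
t3 = t1 ∧ t2 = 1 ∧ 1 = 1
t4 = ¬t3 = ¬1 = 0
t5 = t4 ∧ t3 = 0 ∧ 1 = 0
t6 = t5 ∨ t3 = 0 ∨ 1 = 1
t7 = t6 ∨ t3 = 1 ∨ 1 = 1
t8 = t7 ∨ B = 1 ∨ 1 = 1
giving t8 = 1 ≠ 0.

no solution exists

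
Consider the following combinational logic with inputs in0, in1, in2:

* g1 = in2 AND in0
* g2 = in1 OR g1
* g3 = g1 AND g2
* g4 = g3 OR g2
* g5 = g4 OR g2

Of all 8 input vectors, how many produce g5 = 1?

g5 = g4 OR g2 must be 1, so at least one of g4, g2 is 1.
Satisfying assignments:
  in0=0, in1=1, in2=0
  in0=0, in1=1, in2=1
  in0=1, in1=0, in2=1
  in0=1, in1=1, in2=0
  in0=1, in1=1, in2=1

5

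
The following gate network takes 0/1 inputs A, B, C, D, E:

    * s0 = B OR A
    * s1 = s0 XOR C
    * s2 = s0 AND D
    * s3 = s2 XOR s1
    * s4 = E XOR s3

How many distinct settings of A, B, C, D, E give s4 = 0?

16

s4 = E XOR s3 must be 0, so E and s3 are equal.
Enumerating the 32 input combinations, 16 give s4 = 0 and 16 give s4 = 1.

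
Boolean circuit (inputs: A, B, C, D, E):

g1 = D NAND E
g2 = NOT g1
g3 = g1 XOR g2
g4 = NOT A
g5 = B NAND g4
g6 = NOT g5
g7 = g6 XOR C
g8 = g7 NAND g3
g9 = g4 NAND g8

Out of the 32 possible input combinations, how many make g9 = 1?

24

g9 = g4 NAND g8 must be 1, so at least one of g4, g8 is 0.
Enumerating the 32 input combinations, 24 give g9 = 1 and 8 give g9 = 0.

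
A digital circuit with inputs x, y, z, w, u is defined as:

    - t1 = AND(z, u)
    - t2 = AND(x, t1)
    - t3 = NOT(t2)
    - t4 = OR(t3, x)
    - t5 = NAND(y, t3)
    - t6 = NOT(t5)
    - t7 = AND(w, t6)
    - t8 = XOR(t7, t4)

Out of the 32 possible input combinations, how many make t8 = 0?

t8 = XOR(t7, t4) must be 0, so t7 and t4 are equal.
Enumerating the 32 input combinations, 7 give t8 = 0 and 25 give t8 = 1.

7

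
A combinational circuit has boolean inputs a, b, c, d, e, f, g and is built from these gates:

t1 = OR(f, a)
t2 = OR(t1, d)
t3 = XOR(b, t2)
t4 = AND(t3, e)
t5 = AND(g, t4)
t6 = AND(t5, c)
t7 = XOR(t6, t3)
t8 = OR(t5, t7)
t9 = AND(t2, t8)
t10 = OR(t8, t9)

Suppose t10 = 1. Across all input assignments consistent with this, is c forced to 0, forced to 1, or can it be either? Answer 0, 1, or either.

Both values of c occur among assignments with t10 = 1:
  c=0: a=0, b=0, c=0, d=0, e=0, f=1, g=0
  c=1: a=0, b=0, c=1, d=0, e=0, f=1, g=0

either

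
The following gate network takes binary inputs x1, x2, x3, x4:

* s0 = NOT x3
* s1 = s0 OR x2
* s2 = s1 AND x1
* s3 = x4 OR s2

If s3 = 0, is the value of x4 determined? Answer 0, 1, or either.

s3 = x4 OR s2 must be 0, so both x4 = 0 and s2 = 0.
s2 = s1 AND x1 must be 0, so at least one of s1, x1 is 0.
Every assignment with s3 = 0 has x4 = 0; there are 5 such assignment(s).

0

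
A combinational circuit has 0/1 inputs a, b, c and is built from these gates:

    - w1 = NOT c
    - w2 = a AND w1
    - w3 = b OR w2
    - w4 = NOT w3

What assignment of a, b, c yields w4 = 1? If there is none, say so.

w4 = NOT w3 must be 1, so w3 = 0.
w3 = b OR w2 must be 0, so both b = 0 and w2 = 0.
Check with a=0 b=0 c=1:
w1 = NOT c = NOT 1 = 0
w2 = a AND w1 = 0 AND 0 = 0
w3 = b OR w2 = 0 OR 0 = 0
w4 = NOT w3 = NOT 0 = 1
So w4 = 1 as required.

a=0 b=0 c=1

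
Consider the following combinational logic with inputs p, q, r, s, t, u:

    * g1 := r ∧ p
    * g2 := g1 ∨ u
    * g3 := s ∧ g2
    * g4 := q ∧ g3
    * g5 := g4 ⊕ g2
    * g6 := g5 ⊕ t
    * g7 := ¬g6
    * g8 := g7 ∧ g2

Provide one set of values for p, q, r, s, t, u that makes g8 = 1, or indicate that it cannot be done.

p=1 q=0 r=1 s=1 t=1 u=1

g8 = g7 ∧ g2 must be 1, so both g7 = 1 and g2 = 1.
Check with p=1 q=0 r=1 s=1 t=1 u=1:
g1 = r ∧ p = 1 ∧ 1 = 1
g2 = g1 ∨ u = 1 ∨ 1 = 1
g3 = s ∧ g2 = 1 ∧ 1 = 1
g4 = q ∧ g3 = 0 ∧ 1 = 0
g5 = g4 ⊕ g2 = 0 ⊕ 1 = 1
g6 = g5 ⊕ t = 1 ⊕ 1 = 0
g7 = ¬g6 = ¬0 = 1
g8 = g7 ∧ g2 = 1 ∧ 1 = 1
So g8 = 1 as required.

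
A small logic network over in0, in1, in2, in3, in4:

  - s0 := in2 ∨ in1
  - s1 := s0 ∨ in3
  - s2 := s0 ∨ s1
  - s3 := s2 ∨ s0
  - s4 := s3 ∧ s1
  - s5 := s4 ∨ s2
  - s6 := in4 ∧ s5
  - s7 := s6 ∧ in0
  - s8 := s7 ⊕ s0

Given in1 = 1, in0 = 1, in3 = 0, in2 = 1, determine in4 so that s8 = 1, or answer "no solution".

Check with in1 = 1, in0 = 1, in3 = 0, in2 = 1 and in4=0:
s0 = in2 ∨ in1 = 1 ∨ 1 = 1
s1 = s0 ∨ in3 = 1 ∨ 0 = 1
s2 = s0 ∨ s1 = 1 ∨ 1 = 1
s3 = s2 ∨ s0 = 1 ∨ 1 = 1
s4 = s3 ∧ s1 = 1 ∧ 1 = 1
s5 = s4 ∨ s2 = 1 ∨ 1 = 1
s6 = in4 ∧ s5 = 0 ∧ 1 = 0
s7 = s6 ∧ in0 = 0 ∧ 1 = 0
s8 = s7 ⊕ s0 = 0 ⊕ 1 = 1
So s8 = 1.

in4=0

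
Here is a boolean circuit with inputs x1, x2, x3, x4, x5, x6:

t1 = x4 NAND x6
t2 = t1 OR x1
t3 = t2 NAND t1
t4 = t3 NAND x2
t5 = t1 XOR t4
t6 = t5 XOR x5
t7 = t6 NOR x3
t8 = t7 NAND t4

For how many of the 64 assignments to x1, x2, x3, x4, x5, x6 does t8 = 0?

t8 = t7 NAND t4 must be 0, so both t7 = 1 and t4 = 1.
t7 = t6 NOR x3 must be 1, so both t6 = 0 and x3 = 0.
t4 = t3 NAND x2 must be 1, so at least one of t3, x2 is 0.
Enumerating the 64 input combinations, 14 give t8 = 0 and 50 give t8 = 1.

14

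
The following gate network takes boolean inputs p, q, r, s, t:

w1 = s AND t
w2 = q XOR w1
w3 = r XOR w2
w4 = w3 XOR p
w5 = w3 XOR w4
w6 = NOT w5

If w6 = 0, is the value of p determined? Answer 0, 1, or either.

1

w6 = NOT w5 must be 0, so w5 = 1.
Every assignment with w6 = 0 has p = 1; there are 16 such assignment(s).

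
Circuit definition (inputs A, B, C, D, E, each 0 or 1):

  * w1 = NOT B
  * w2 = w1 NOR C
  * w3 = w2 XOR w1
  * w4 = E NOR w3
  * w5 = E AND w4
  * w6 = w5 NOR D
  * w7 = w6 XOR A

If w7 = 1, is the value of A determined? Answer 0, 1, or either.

either

Both values of A occur among assignments with w7 = 1:
  A=0: A=0, B=0, C=0, D=0, E=0
  A=1: A=1, B=0, C=0, D=1, E=0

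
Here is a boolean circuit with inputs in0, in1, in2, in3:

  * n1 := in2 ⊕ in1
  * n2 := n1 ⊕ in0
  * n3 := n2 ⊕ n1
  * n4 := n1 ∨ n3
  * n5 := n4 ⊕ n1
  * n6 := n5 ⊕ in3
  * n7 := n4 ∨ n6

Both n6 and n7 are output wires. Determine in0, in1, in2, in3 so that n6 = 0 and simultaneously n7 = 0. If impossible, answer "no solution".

in0=0 in1=1 in2=1 in3=0

Check with in0=0 in1=1 in2=1 in3=0:
n1 = in2 ⊕ in1 = 1 ⊕ 1 = 0
n2 = n1 ⊕ in0 = 0 ⊕ 0 = 0
n3 = n2 ⊕ n1 = 0 ⊕ 0 = 0
n4 = n1 ∨ n3 = 0 ∨ 0 = 0
n5 = n4 ⊕ n1 = 0 ⊕ 0 = 0
n6 = n5 ⊕ in3 = 0 ⊕ 0 = 0
n7 = n4 ∨ n6 = 0 ∨ 0 = 0
So n6 = 0 and n7 = 0.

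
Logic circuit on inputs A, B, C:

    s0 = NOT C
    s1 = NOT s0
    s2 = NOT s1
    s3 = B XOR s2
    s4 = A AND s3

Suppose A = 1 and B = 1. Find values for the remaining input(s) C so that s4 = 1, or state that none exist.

C=1

s4 = A AND s3 must be 1, so both A = 1 and s3 = 1.
Check with A = 1 and B = 1 and C=1:
s0 = NOT C = NOT 1 = 0
s1 = NOT s0 = NOT 0 = 1
s2 = NOT s1 = NOT 1 = 0
s3 = B XOR s2 = 1 XOR 0 = 1
s4 = A AND s3 = 1 AND 1 = 1
So s4 = 1.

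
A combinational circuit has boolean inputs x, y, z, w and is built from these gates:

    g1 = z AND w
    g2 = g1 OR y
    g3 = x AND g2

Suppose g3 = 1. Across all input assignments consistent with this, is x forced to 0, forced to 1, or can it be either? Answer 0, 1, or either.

1

g3 = x AND g2 must be 1, so both x = 1 and g2 = 1.
Every assignment with g3 = 1 has x = 1; there are 5 such assignment(s).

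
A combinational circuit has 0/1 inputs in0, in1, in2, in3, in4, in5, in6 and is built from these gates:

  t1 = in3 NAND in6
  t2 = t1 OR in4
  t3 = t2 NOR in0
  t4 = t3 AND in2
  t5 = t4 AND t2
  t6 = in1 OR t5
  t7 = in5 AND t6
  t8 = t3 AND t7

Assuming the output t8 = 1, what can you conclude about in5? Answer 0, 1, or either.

1

t8 = t3 AND t7 must be 1, so both t3 = 1 and t7 = 1.
t3 = t2 NOR in0 must be 1, so both t2 = 0 and in0 = 0.
t7 = in5 AND t6 must be 1, so both in5 = 1 and t6 = 1.
Every assignment with t8 = 1 has in5 = 1; there are 2 such assignment(s).
  in0=0, in1=1, in2=0, in3=1, in4=0, in5=1, in6=1
  in0=0, in1=1, in2=1, in3=1, in4=0, in5=1, in6=1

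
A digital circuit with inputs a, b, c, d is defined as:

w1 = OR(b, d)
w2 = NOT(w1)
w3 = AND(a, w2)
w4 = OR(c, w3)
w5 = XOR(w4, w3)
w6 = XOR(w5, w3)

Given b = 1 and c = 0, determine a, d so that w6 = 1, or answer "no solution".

With b = 1 and c = 0 fixed, none of the 4 settings of a, d give w6 = 1.
For example, with a=1, d=0:
w1 = OR(b, d) = OR(1, 0) = 1
w2 = NOT(w1) = NOT 1 = 0
w3 = AND(a, w2) = AND(1, 0) = 0
w4 = OR(c, w3) = OR(0, 0) = 0
w5 = XOR(w4, w3) = XOR(0, 0) = 0
w6 = XOR(w5, w3) = XOR(0, 0) = 0
giving w6 = 0 ≠ 1.

no solution exists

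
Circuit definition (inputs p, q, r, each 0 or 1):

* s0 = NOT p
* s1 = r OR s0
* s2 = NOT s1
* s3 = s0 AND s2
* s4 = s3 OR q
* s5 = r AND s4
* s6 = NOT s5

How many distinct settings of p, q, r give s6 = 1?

6

s6 = NOT s5 must be 1, so s5 = 0.
s5 = r AND s4 must be 0, so at least one of r, s4 is 0.
Satisfying assignments:
  p=0, q=0, r=0
  p=0, q=0, r=1
  p=0, q=1, r=0
  p=1, q=0, r=0
  p=1, q=0, r=1
  p=1, q=1, r=0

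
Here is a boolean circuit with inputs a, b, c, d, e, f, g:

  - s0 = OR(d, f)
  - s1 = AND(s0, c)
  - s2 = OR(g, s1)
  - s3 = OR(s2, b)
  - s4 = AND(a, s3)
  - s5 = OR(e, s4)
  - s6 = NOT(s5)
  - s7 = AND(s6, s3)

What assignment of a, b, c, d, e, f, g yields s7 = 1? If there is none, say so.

s7 = AND(s6, s3) must be 1, so both s6 = 1 and s3 = 1.
s6 = NOT(s5) must be 1, so s5 = 0.
Check with a=0 b=0 c=1 d=0 e=0 f=1 g=1:
s0 = OR(d, f) = OR(0, 1) = 1
s1 = AND(s0, c) = AND(1, 1) = 1
s2 = OR(g, s1) = OR(1, 1) = 1
s3 = OR(s2, b) = OR(1, 0) = 1
s4 = AND(a, s3) = AND(0, 1) = 0
s5 = OR(e, s4) = OR(0, 0) = 0
s6 = NOT(s5) = NOT 0 = 1
s7 = AND(s6, s3) = AND(1, 1) = 1
So s7 = 1 as required.

a=0 b=0 c=1 d=0 e=0 f=1 g=1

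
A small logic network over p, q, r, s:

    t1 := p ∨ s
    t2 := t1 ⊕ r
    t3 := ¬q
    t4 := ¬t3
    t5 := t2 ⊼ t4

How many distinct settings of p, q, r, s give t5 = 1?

12

t5 = t2 ⊼ t4 must be 1, so at least one of t2, t4 is 0.
Enumerating the 16 input combinations, 12 give t5 = 1 and 4 give t5 = 0.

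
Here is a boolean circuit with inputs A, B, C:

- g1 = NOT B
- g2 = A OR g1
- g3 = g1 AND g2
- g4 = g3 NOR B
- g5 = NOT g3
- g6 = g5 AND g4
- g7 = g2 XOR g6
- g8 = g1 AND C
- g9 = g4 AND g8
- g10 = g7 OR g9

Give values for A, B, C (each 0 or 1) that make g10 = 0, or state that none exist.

A=0, B=1, C=0

g10 = g7 OR g9 must be 0, so both g7 = 0 and g9 = 0.
Check with A=0, B=1, C=0:
g1 = NOT B = NOT 1 = 0
g2 = A OR g1 = 0 OR 0 = 0
g3 = g1 AND g2 = 0 AND 0 = 0
g4 = g3 NOR B = 0 NOR 1 = 0
g5 = NOT g3 = NOT 0 = 1
g6 = g5 AND g4 = 1 AND 0 = 0
g7 = g2 XOR g6 = 0 XOR 0 = 0
g8 = g1 AND C = 0 AND 0 = 0
g9 = g4 AND g8 = 0 AND 0 = 0
g10 = g7 OR g9 = 0 OR 0 = 0
So g10 = 0 as required.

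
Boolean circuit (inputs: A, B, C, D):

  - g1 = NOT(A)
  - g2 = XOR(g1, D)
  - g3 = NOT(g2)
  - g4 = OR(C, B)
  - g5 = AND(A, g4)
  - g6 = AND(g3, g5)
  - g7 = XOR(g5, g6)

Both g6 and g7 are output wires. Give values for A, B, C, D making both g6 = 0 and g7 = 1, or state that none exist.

Check with A=1, B=1, C=1, D=1:
g1 = NOT(A) = NOT 1 = 0
g2 = XOR(g1, D) = XOR(0, 1) = 1
g3 = NOT(g2) = NOT 1 = 0
g4 = OR(C, B) = OR(1, 1) = 1
g5 = AND(A, g4) = AND(1, 1) = 1
g6 = AND(g3, g5) = AND(0, 1) = 0
g7 = XOR(g5, g6) = XOR(1, 0) = 1
So g6 = 0 and g7 = 1.

A=1, B=1, C=1, D=1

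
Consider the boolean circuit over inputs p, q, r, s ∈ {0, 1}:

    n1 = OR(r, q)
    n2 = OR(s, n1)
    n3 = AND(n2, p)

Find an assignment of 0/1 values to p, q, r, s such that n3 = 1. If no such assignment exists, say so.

p=1 q=0 r=1 s=1

n3 = AND(n2, p) must be 1, so both n2 = 1 and p = 1.
Check with p=1 q=0 r=1 s=1:
n1 = OR(r, q) = OR(1, 0) = 1
n2 = OR(s, n1) = OR(1, 1) = 1
n3 = AND(n2, p) = AND(1, 1) = 1
So n3 = 1 as required.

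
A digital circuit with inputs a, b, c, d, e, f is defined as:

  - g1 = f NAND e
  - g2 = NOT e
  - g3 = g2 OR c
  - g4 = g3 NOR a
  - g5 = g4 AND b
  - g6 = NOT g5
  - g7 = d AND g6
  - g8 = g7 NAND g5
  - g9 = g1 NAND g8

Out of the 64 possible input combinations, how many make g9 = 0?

48

g9 = g1 NAND g8 must be 0, so both g1 = 1 and g8 = 1.
Enumerating the 64 input combinations, 48 give g9 = 0 and 16 give g9 = 1.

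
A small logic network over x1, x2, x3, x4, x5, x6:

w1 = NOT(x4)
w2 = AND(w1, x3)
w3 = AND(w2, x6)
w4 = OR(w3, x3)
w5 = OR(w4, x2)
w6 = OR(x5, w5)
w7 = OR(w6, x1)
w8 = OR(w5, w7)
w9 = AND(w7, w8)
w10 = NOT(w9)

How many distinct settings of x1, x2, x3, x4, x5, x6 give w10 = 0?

w10 = NOT(w9) must be 0, so w9 = 1.
w9 = AND(w7, w8) must be 1, so both w7 = 1 and w8 = 1.
w7 = OR(w6, x1) must be 1, so at least one of w6, x1 is 1.
Enumerating the 64 input combinations, 60 give w10 = 0 and 4 give w10 = 1.

60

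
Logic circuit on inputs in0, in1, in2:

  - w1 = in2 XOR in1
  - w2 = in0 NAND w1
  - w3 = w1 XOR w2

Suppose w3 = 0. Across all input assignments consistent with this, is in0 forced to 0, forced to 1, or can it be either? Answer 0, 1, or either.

0

w3 = w1 XOR w2 must be 0, so w1 and w2 are equal.
Every assignment with w3 = 0 has in0 = 0; there are 2 such assignment(s).
  in0=0, in1=0, in2=1
  in0=0, in1=1, in2=0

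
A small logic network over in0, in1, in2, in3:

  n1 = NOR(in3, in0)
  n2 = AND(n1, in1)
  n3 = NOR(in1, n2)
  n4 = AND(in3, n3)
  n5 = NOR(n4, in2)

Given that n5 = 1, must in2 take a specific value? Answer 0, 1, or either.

n5 = NOR(n4, in2) must be 1, so both n4 = 0 and in2 = 0.
n4 = AND(in3, n3) must be 0, so at least one of in3, n3 is 0.
Every assignment with n5 = 1 has in2 = 0; there are 6 such assignment(s).

0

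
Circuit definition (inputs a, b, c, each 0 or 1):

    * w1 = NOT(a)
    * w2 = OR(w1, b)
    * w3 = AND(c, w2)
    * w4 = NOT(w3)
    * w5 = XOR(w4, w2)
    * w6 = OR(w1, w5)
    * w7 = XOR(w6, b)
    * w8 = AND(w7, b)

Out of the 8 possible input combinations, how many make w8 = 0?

w8 = AND(w7, b) must be 0, so at least one of w7, b is 0.
Enumerating the 8 input combinations, 7 give w8 = 0 and 1 give w8 = 1.

7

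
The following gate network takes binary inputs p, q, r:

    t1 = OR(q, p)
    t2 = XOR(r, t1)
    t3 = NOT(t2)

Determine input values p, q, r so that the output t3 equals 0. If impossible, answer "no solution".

p=0, q=0, r=1

t3 = NOT(t2) must be 0, so t2 = 1.
t2 = XOR(r, t1) must be 1, so r and t1 differ.
Check with p=0, q=0, r=1:
t1 = OR(q, p) = OR(0, 0) = 0
t2 = XOR(r, t1) = XOR(1, 0) = 1
t3 = NOT(t2) = NOT 1 = 0
So t3 = 0 as required.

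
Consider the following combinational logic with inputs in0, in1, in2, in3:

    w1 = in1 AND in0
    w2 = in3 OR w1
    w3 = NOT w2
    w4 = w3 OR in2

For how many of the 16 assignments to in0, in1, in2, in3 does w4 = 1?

w4 = w3 OR in2 must be 1, so at least one of w3, in2 is 1.
Enumerating the 16 input combinations, 11 give w4 = 1 and 5 give w4 = 0.

11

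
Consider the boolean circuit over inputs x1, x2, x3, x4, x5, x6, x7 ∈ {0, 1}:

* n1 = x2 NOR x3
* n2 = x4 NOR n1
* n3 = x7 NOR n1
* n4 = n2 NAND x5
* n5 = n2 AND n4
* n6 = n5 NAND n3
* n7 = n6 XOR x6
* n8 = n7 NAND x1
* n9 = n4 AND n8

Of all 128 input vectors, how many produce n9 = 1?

78

n9 = n4 AND n8 must be 1, so both n4 = 1 and n8 = 1.
Enumerating the 128 input combinations, 78 give n9 = 1 and 50 give n9 = 0.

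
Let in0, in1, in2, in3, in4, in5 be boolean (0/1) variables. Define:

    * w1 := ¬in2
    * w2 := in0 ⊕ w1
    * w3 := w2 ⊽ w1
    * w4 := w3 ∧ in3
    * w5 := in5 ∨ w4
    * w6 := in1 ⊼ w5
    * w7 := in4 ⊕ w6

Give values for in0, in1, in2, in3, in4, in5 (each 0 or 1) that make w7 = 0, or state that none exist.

in0=0, in1=1, in2=1, in3=0, in4=1, in5=0

Check with in0=0, in1=1, in2=1, in3=0, in4=1, in5=0:
w1 = ¬in2 = ¬1 = 0
w2 = in0 ⊕ w1 = 0 ⊕ 0 = 0
w3 = w2 ⊽ w1 = 0 ⊽ 0 = 1
w4 = w3 ∧ in3 = 1 ∧ 0 = 0
w5 = in5 ∨ w4 = 0 ∨ 0 = 0
w6 = in1 ⊼ w5 = 1 ⊼ 0 = 1
w7 = in4 ⊕ w6 = 1 ⊕ 1 = 0
So w7 = 0 as required.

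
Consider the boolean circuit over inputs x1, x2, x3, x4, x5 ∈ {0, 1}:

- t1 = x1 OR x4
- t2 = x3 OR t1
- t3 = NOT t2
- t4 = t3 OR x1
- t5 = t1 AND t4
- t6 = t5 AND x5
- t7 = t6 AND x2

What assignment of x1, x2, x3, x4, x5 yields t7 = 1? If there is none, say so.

x1=1, x2=1, x3=0, x4=0, x5=1

t7 = t6 AND x2 must be 1, so both t6 = 1 and x2 = 1.
t6 = t5 AND x5 must be 1, so both t5 = 1 and x5 = 1.
Check with x1=1, x2=1, x3=0, x4=0, x5=1:
t1 = x1 OR x4 = 1 OR 0 = 1
t2 = x3 OR t1 = 0 OR 1 = 1
t3 = NOT t2 = NOT 1 = 0
t4 = t3 OR x1 = 0 OR 1 = 1
t5 = t1 AND t4 = 1 AND 1 = 1
t6 = t5 AND x5 = 1 AND 1 = 1
t7 = t6 AND x2 = 1 AND 1 = 1
So t7 = 1 as required.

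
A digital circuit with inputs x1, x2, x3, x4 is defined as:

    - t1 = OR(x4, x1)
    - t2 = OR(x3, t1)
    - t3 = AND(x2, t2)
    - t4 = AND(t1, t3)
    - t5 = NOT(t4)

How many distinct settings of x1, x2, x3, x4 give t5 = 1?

10

t5 = NOT(t4) must be 1, so t4 = 0.
t4 = AND(t1, t3) must be 0, so at least one of t1, t3 is 0.
Enumerating the 16 input combinations, 10 give t5 = 1 and 6 give t5 = 0.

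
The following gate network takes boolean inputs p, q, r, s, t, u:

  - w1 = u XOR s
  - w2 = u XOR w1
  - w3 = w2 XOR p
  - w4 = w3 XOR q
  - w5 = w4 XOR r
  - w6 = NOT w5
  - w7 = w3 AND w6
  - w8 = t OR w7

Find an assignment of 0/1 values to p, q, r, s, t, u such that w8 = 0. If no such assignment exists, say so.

w8 = t OR w7 must be 0, so both t = 0 and w7 = 0.
Check with p=1, q=0, r=1, s=1, t=0, u=1:
w1 = u XOR s = 1 XOR 1 = 0
w2 = u XOR w1 = 1 XOR 0 = 1
w3 = w2 XOR p = 1 XOR 1 = 0
w4 = w3 XOR q = 0 XOR 0 = 0
w5 = w4 XOR r = 0 XOR 1 = 1
w6 = NOT w5 = NOT 1 = 0
w7 = w3 AND w6 = 0 AND 0 = 0
w8 = t OR w7 = 0 OR 0 = 0
So w8 = 0 as required.

p=1, q=0, r=1, s=1, t=0, u=1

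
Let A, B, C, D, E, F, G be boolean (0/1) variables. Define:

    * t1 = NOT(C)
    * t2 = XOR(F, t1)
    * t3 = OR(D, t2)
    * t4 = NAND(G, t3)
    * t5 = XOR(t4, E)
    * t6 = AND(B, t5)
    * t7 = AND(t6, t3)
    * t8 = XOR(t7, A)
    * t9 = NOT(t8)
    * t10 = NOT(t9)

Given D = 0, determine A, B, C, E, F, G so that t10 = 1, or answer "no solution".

Check with D = 0 and A=1, B=0, C=1, E=0, F=0, G=0:
t1 = NOT(C) = NOT 1 = 0
t2 = XOR(F, t1) = XOR(0, 0) = 0
t3 = OR(D, t2) = OR(0, 0) = 0
t4 = NAND(G, t3) = NAND(0, 0) = 1
t5 = XOR(t4, E) = XOR(1, 0) = 1
t6 = AND(B, t5) = AND(0, 1) = 0
t7 = AND(t6, t3) = AND(0, 0) = 0
t8 = XOR(t7, A) = XOR(0, 1) = 1
t9 = NOT(t8) = NOT 1 = 0
t10 = NOT(t9) = NOT 0 = 1
So t10 = 1.

A=1, B=0, C=1, E=0, F=0, G=0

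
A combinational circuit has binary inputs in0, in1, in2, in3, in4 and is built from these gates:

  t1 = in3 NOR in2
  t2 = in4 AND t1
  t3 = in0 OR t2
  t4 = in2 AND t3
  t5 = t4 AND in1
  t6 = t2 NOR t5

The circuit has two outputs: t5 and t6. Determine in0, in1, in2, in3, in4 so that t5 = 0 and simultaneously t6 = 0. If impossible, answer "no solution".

Check with in0=0 in1=1 in2=0 in3=0 in4=1:
t1 = in3 NOR in2 = 0 NOR 0 = 1
t2 = in4 AND t1 = 1 AND 1 = 1
t3 = in0 OR t2 = 0 OR 1 = 1
t4 = in2 AND t3 = 0 AND 1 = 0
t5 = t4 AND in1 = 0 AND 1 = 0
t6 = t2 NOR t5 = 1 NOR 0 = 0
So t5 = 0 and t6 = 0.

in0=0 in1=1 in2=0 in3=0 in4=1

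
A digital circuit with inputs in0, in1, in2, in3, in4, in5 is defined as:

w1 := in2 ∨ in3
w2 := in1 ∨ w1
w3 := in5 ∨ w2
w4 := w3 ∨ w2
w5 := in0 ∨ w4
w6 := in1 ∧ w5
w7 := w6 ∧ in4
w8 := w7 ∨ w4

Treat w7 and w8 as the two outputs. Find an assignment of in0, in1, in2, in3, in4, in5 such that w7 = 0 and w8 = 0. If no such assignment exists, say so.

Check with in0=0, in1=0, in2=0, in3=0, in4=1, in5=0:
w1 = in2 ∨ in3 = 0 ∨ 0 = 0
w2 = in1 ∨ w1 = 0 ∨ 0 = 0
w3 = in5 ∨ w2 = 0 ∨ 0 = 0
w4 = w3 ∨ w2 = 0 ∨ 0 = 0
w5 = in0 ∨ w4 = 0 ∨ 0 = 0
w6 = in1 ∧ w5 = 0 ∧ 0 = 0
w7 = w6 ∧ in4 = 0 ∧ 1 = 0
w8 = w7 ∨ w4 = 0 ∨ 0 = 0
So w7 = 0 and w8 = 0.

in0=0, in1=0, in2=0, in3=0, in4=1, in5=0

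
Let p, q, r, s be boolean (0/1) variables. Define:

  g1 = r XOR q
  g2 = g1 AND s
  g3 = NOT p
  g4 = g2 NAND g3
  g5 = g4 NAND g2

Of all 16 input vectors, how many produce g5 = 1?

g5 = g4 NAND g2 must be 1, so at least one of g4, g2 is 0.
Enumerating the 16 input combinations, 14 give g5 = 1 and 2 give g5 = 0.

14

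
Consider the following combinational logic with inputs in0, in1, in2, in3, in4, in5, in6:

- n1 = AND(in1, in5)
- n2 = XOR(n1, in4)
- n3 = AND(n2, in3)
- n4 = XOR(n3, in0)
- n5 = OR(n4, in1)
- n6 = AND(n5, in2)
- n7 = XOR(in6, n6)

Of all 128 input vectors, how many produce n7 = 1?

n7 = XOR(in6, n6) must be 1, so in6 and n6 differ.
Enumerating the 128 input combinations, 64 give n7 = 1 and 64 give n7 = 0.

64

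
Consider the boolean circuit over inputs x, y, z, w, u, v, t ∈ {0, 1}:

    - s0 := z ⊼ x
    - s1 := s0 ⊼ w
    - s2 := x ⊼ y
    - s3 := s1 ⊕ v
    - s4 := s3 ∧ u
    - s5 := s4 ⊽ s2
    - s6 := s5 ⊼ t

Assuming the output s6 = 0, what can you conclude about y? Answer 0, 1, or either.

1

s6 = s5 ⊼ t must be 0, so both s5 = 1 and t = 1.
s5 = s4 ⊽ s2 must be 1, so both s4 = 0 and s2 = 0.
s4 = s3 ∧ u must be 0, so at least one of s3, u is 0.
Every assignment with s6 = 0 has y = 1; there are 12 such assignment(s).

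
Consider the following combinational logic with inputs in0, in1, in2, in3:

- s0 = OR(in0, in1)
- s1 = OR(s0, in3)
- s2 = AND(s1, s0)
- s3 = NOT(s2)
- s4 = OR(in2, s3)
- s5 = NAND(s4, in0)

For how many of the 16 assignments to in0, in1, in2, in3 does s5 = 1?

12

s5 = NAND(s4, in0) must be 1, so at least one of s4, in0 is 0.
Enumerating the 16 input combinations, 12 give s5 = 1 and 4 give s5 = 0.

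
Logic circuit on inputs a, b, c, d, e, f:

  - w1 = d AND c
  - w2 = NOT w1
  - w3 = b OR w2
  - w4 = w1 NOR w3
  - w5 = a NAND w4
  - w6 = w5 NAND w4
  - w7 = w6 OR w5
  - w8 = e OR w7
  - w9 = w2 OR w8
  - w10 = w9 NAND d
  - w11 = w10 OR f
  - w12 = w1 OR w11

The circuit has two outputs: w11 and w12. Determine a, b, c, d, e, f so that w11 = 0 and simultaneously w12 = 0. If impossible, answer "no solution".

a=1 b=0 c=0 d=1 e=0 f=0

Check with a=1 b=0 c=0 d=1 e=0 f=0:
w1 = d AND c = 1 AND 0 = 0
w2 = NOT w1 = NOT 0 = 1
w3 = b OR w2 = 0 OR 1 = 1
w4 = w1 NOR w3 = 0 NOR 1 = 0
w5 = a NAND w4 = 1 NAND 0 = 1
w6 = w5 NAND w4 = 1 NAND 0 = 1
w7 = w6 OR w5 = 1 OR 1 = 1
w8 = e OR w7 = 0 OR 1 = 1
w9 = w2 OR w8 = 1 OR 1 = 1
w10 = w9 NAND d = 1 NAND 1 = 0
w11 = w10 OR f = 0 OR 0 = 0
w12 = w1 OR w11 = 0 OR 0 = 0
So w11 = 0 and w12 = 0.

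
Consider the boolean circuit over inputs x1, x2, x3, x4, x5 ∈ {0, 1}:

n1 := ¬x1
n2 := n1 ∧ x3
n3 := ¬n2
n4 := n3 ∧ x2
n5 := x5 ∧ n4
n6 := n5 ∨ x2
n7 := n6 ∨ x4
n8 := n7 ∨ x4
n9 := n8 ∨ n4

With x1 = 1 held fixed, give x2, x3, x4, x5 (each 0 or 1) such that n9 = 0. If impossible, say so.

x2=0 x3=0 x4=0 x5=0

n9 = n8 ∨ n4 must be 0, so both n8 = 0 and n4 = 0.
Check with x1 = 1 and x2=0, x3=0, x4=0, x5=0:
n1 = ¬x1 = ¬1 = 0
n2 = n1 ∧ x3 = 0 ∧ 0 = 0
n3 = ¬n2 = ¬0 = 1
n4 = n3 ∧ x2 = 1 ∧ 0 = 0
n5 = x5 ∧ n4 = 0 ∧ 0 = 0
n6 = n5 ∨ x2 = 0 ∨ 0 = 0
n7 = n6 ∨ x4 = 0 ∨ 0 = 0
n8 = n7 ∨ x4 = 0 ∨ 0 = 0
n9 = n8 ∨ n4 = 0 ∨ 0 = 0
So n9 = 0.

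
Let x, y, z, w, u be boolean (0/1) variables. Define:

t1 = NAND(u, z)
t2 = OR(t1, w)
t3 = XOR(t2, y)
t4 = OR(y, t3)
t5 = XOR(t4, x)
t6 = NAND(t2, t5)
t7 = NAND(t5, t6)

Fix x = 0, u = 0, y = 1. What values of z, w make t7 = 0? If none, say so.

With x = 0, u = 0, y = 1 fixed, none of the 4 settings of z, w give t7 = 0.
For example, with z=0, w=1:
t1 = NAND(u, z) = NAND(0, 0) = 1
t2 = OR(t1, w) = OR(1, 1) = 1
t3 = XOR(t2, y) = XOR(1, 1) = 0
t4 = OR(y, t3) = OR(1, 0) = 1
t5 = XOR(t4, x) = XOR(1, 0) = 1
t6 = NAND(t2, t5) = NAND(1, 1) = 0
t7 = NAND(t5, t6) = NAND(1, 0) = 1
giving t7 = 1 ≠ 0.

no solution exists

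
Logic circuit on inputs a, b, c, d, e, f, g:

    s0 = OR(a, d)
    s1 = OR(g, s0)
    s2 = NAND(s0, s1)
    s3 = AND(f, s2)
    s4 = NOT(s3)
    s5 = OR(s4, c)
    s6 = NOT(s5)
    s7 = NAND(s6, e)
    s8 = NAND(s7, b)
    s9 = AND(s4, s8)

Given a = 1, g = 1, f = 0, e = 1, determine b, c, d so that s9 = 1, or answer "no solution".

s9 = AND(s4, s8) must be 1, so both s4 = 1 and s8 = 1.
Check with a = 1, g = 1, f = 0, e = 1 and b=0, c=1, d=0:
s0 = OR(a, d) = OR(1, 0) = 1
s1 = OR(g, s0) = OR(1, 1) = 1
s2 = NAND(s0, s1) = NAND(1, 1) = 0
s3 = AND(f, s2) = AND(0, 0) = 0
s4 = NOT(s3) = NOT 0 = 1
s5 = OR(s4, c) = OR(1, 1) = 1
s6 = NOT(s5) = NOT 1 = 0
s7 = NAND(s6, e) = NAND(0, 1) = 1
s8 = NAND(s7, b) = NAND(1, 0) = 1
s9 = AND(s4, s8) = AND(1, 1) = 1
So s9 = 1.

b=0, c=1, d=0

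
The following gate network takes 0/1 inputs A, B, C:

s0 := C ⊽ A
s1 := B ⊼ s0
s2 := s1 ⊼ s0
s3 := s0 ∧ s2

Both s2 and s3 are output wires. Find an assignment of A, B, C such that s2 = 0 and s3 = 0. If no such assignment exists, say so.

Check with A=0, B=0, C=0:
s0 = C ⊽ A = 0 ⊽ 0 = 1
s1 = B ⊼ s0 = 0 ⊼ 1 = 1
s2 = s1 ⊼ s0 = 1 ⊼ 1 = 0
s3 = s0 ∧ s2 = 1 ∧ 0 = 0
So s2 = 0 and s3 = 0.

A=0, B=0, C=0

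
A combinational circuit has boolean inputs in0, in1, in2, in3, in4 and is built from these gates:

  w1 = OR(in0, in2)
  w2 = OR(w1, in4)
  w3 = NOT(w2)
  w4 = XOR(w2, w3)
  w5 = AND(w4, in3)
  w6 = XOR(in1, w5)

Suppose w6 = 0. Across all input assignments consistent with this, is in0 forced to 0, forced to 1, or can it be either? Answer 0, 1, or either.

either

Both values of in0 occur among assignments with w6 = 0:
  in0=0: in0=0, in1=0, in2=0, in3=0, in4=0
  in0=1: in0=1, in1=0, in2=0, in3=0, in4=0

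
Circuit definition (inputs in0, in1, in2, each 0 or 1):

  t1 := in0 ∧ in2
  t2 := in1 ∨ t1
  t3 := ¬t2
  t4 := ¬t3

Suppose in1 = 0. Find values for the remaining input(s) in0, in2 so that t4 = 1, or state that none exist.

Check with in1 = 0 and in0=1, in2=1:
t1 = in0 ∧ in2 = 1 ∧ 1 = 1
t2 = in1 ∨ t1 = 0 ∨ 1 = 1
t3 = ¬t2 = ¬1 = 0
t4 = ¬t3 = ¬0 = 1
So t4 = 1.

in0=1, in2=1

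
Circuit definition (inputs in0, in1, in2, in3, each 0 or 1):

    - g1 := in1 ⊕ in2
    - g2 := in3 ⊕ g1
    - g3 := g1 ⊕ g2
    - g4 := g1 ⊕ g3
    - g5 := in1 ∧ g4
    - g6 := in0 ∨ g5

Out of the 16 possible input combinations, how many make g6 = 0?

g6 = in0 ∨ g5 must be 0, so both in0 = 0 and g5 = 0.
g5 = in1 ∧ g4 must be 0, so at least one of in1, g4 is 0.
Satisfying assignments:
  in0=0, in1=0, in2=0, in3=0
  in0=0, in1=0, in2=0, in3=1
  in0=0, in1=0, in2=1, in3=0
  in0=0, in1=0, in2=1, in3=1
  in0=0, in1=1, in2=0, in3=1
  in0=0, in1=1, in2=1, in3=0

6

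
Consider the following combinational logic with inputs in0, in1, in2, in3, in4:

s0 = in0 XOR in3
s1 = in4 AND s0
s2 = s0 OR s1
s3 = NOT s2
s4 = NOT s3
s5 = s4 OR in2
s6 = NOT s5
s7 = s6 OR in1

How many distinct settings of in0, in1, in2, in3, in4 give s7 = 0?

s7 = s6 OR in1 must be 0, so both s6 = 0 and in1 = 0.
Enumerating the 32 input combinations, 12 give s7 = 0 and 20 give s7 = 1.

12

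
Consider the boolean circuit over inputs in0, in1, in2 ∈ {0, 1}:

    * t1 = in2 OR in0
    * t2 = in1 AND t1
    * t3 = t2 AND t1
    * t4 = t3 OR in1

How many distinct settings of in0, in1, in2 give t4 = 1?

t4 = t3 OR in1 must be 1, so at least one of t3, in1 is 1.
Satisfying assignments:
  in0=0, in1=1, in2=0
  in0=0, in1=1, in2=1
  in0=1, in1=1, in2=0
  in0=1, in1=1, in2=1

4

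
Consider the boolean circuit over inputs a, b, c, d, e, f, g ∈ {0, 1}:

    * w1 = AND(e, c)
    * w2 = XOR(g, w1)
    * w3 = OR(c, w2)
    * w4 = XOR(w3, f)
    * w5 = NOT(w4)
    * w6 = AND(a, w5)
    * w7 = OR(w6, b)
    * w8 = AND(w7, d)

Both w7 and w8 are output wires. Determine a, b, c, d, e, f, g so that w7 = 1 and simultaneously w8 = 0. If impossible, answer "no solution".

Check with a=1, b=1, c=0, d=0, e=0, f=1, g=0:
w1 = AND(e, c) = AND(0, 0) = 0
w2 = XOR(g, w1) = XOR(0, 0) = 0
w3 = OR(c, w2) = OR(0, 0) = 0
w4 = XOR(w3, f) = XOR(0, 1) = 1
w5 = NOT(w4) = NOT 1 = 0
w6 = AND(a, w5) = AND(1, 0) = 0
w7 = OR(w6, b) = OR(0, 1) = 1
w8 = AND(w7, d) = AND(1, 0) = 0
So w7 = 1 and w8 = 0.

a=1, b=1, c=0, d=0, e=0, f=1, g=0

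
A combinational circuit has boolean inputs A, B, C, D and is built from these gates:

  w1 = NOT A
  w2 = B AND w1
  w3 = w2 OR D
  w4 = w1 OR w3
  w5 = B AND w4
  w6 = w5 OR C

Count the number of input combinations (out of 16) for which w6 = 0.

w6 = w5 OR C must be 0, so both w5 = 0 and C = 0.
w5 = B AND w4 must be 0, so at least one of B, w4 is 0.
Satisfying assignments:
  A=0, B=0, C=0, D=0
  A=0, B=0, C=0, D=1
  A=1, B=0, C=0, D=0
  A=1, B=0, C=0, D=1
  A=1, B=1, C=0, D=0

5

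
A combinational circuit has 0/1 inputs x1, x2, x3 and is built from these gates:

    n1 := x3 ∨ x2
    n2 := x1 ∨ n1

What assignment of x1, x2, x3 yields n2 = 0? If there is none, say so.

n2 = x1 ∨ n1 must be 0, so both x1 = 0 and n1 = 0.
Check with x1=0, x2=0, x3=0:
n1 = x3 ∨ x2 = 0 ∨ 0 = 0
n2 = x1 ∨ n1 = 0 ∨ 0 = 0
So n2 = 0 as required.

x1=0, x2=0, x3=0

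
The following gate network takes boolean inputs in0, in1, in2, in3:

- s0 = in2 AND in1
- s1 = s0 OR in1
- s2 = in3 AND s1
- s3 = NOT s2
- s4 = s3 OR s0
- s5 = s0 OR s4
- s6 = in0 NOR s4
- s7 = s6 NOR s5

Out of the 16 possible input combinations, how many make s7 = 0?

15

s7 = s6 NOR s5 must be 0, so at least one of s6, s5 is 1.
Enumerating the 16 input combinations, 15 give s7 = 0 and 1 give s7 = 1.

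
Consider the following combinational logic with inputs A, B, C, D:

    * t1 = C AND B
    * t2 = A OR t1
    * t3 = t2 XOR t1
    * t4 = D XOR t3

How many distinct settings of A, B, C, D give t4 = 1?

t4 = D XOR t3 must be 1, so D and t3 differ.
Enumerating the 16 input combinations, 8 give t4 = 1 and 8 give t4 = 0.

8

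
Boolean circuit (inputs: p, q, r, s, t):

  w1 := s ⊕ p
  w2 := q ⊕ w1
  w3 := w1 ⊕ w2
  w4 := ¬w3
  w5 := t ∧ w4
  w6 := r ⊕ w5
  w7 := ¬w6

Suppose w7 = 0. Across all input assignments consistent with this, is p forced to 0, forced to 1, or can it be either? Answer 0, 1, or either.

either

Both values of p occur among assignments with w7 = 0:
  p=0: p=0, q=0, r=0, s=0, t=1
  p=1: p=1, q=0, r=0, s=0, t=1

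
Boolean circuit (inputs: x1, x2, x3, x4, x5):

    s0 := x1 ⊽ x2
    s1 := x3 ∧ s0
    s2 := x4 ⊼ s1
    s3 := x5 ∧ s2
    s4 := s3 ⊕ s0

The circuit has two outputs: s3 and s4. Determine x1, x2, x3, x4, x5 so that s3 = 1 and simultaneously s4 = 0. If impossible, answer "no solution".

x1=0, x2=0, x3=1, x4=0, x5=1

Check with x1=0, x2=0, x3=1, x4=0, x5=1:
s0 = x1 ⊽ x2 = 0 ⊽ 0 = 1
s1 = x3 ∧ s0 = 1 ∧ 1 = 1
s2 = x4 ⊼ s1 = 0 ⊼ 1 = 1
s3 = x5 ∧ s2 = 1 ∧ 1 = 1
s4 = s3 ⊕ s0 = 1 ⊕ 1 = 0
So s3 = 1 and s4 = 0.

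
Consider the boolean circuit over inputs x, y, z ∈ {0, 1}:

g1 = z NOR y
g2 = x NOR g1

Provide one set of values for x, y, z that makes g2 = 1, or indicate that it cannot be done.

g2 = x NOR g1 must be 1, so both x = 0 and g1 = 0.
g1 = z NOR y must be 0, so at least one of z, y is 1.
Check with x=0 y=1 z=0:
g1 = z NOR y = 0 NOR 1 = 0
g2 = x NOR g1 = 0 NOR 0 = 1
So g2 = 1 as required.

x=0 y=1 z=0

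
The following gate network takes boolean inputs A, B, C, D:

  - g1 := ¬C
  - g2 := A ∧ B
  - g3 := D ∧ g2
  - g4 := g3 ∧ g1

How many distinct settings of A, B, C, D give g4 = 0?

15

g4 = g3 ∧ g1 must be 0, so at least one of g3, g1 is 0.
Enumerating the 16 input combinations, 15 give g4 = 0 and 1 give g4 = 1.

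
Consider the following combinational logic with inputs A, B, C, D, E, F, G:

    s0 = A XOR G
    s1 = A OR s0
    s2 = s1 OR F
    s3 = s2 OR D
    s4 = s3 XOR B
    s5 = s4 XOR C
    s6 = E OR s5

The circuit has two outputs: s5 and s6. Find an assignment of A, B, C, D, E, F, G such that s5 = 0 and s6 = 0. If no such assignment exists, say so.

A=0, B=1, C=0, D=0, E=0, F=1, G=0

Check with A=0, B=1, C=0, D=0, E=0, F=1, G=0:
s0 = A XOR G = 0 XOR 0 = 0
s1 = A OR s0 = 0 OR 0 = 0
s2 = s1 OR F = 0 OR 1 = 1
s3 = s2 OR D = 1 OR 0 = 1
s4 = s3 XOR B = 1 XOR 1 = 0
s5 = s4 XOR C = 0 XOR 0 = 0
s6 = E OR s5 = 0 OR 0 = 0
So s5 = 0 and s6 = 0.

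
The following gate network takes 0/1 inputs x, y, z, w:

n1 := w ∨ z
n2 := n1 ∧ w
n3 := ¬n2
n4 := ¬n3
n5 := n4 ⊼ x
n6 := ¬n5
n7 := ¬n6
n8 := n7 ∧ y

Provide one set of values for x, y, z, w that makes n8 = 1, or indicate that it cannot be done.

x=0 y=1 z=0 w=1

Check with x=0 y=1 z=0 w=1:
n1 = w ∨ z = 1 ∨ 0 = 1
n2 = n1 ∧ w = 1 ∧ 1 = 1
n3 = ¬n2 = ¬1 = 0
n4 = ¬n3 = ¬0 = 1
n5 = n4 ⊼ x = 1 ⊼ 0 = 1
n6 = ¬n5 = ¬1 = 0
n7 = ¬n6 = ¬0 = 1
n8 = n7 ∧ y = 1 ∧ 1 = 1
So n8 = 1 as required.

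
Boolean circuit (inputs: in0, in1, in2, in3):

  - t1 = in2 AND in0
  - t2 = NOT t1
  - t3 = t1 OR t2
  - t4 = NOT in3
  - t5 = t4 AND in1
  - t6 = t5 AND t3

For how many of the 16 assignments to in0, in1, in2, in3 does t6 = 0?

t6 = t5 AND t3 must be 0, so at least one of t5, t3 is 0.
Enumerating the 16 input combinations, 12 give t6 = 0 and 4 give t6 = 1.

12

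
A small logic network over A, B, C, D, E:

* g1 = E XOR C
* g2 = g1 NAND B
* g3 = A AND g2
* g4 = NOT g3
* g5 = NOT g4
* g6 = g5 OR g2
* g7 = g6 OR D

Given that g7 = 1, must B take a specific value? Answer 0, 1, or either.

Both values of B occur among assignments with g7 = 1:
  B=0: A=0, B=0, C=0, D=0, E=0
  B=1: A=0, B=1, C=0, D=0, E=0

either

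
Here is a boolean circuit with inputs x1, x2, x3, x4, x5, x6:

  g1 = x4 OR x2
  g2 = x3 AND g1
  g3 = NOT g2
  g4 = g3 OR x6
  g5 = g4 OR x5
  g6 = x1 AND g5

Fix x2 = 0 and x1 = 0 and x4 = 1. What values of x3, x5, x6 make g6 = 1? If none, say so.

With x2 = 0 and x1 = 0 and x4 = 1 fixed, none of the 8 settings of x3, x5, x6 give g6 = 1.
For example, with x3=1, x5=0, x6=0:
g1 = x4 OR x2 = 1 OR 0 = 1
g2 = x3 AND g1 = 1 AND 1 = 1
g3 = NOT g2 = NOT 1 = 0
g4 = g3 OR x6 = 0 OR 0 = 0
g5 = g4 OR x5 = 0 OR 0 = 0
g6 = x1 AND g5 = 0 AND 0 = 0
giving g6 = 0 ≠ 1.

no solution exists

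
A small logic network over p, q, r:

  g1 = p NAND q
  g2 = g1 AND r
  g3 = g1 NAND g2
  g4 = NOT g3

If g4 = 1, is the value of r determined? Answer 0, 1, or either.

g4 = NOT g3 must be 1, so g3 = 0.
g3 = g1 NAND g2 must be 0, so both g1 = 1 and g2 = 1.
Every assignment with g4 = 1 has r = 1; there are 3 such assignment(s).
  p=0, q=0, r=1
  p=0, q=1, r=1
  p=1, q=0, r=1

1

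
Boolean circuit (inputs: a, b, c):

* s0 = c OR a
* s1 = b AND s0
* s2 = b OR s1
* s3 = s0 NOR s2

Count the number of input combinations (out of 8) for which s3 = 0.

s3 = s0 NOR s2 must be 0, so at least one of s0, s2 is 1.
Enumerating the 8 input combinations, 7 give s3 = 0 and 1 give s3 = 1.

7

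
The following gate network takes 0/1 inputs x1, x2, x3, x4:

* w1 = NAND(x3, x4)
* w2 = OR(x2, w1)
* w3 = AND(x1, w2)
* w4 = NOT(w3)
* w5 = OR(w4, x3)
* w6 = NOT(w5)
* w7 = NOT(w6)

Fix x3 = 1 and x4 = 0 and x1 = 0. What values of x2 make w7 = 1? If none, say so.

w7 = NOT(w6) must be 1, so w6 = 0.
w6 = NOT(w5) must be 0, so w5 = 1.
Check with x3 = 1 and x4 = 0 and x1 = 0 and x2=0:
w1 = NAND(x3, x4) = NAND(1, 0) = 1
w2 = OR(x2, w1) = OR(0, 1) = 1
w3 = AND(x1, w2) = AND(0, 1) = 0
w4 = NOT(w3) = NOT 0 = 1
w5 = OR(w4, x3) = OR(1, 1) = 1
w6 = NOT(w5) = NOT 1 = 0
w7 = NOT(w6) = NOT 0 = 1
So w7 = 1.

x2=0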